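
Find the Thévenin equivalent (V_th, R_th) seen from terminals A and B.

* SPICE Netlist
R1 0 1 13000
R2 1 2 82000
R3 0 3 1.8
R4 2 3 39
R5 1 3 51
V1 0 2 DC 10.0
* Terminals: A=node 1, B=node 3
Step 1 — V_th is the open-circuit voltage V_A - V_B (nothing connected across the terminals).
Nodal analysis, taking node 2 as the 0 V reference.
Source V1 fixes V_0 = 10 V.
KCL at each unknown node (sum of currents leaving = 0; resistances in Ω):
  Node 1: (V_1 - 10)/13000 + (V_1 - 0)/82000 + (V_1 - V_3)/51 = 0
  Node 3: (V_3 - 10)/1.8 + (V_3 - 0)/39 + (V_3 - V_1)/51 = 0
Collecting terms (coefficients in siemens):
  0.0197·V_1 - 0.01961·V_3 = 0.0007692
  0.6008·V_3 - 0.01961·V_1 = 5.556
Determinant D = (0.0197)(0.6008) - (-0.01961)(-0.01961) = 0.01145
V_1 = [(0.0007692)(0.6008) - (-0.01961)(5.556)]/D = 9.554 V
V_3 = [(0.0197)(5.556) - (0.0007692)(-0.01961)]/D = 9.559 V
V_th = V_1 - V_3 = 9.554 - 9.559 = -0.004195 V
Step 2 — R_th: zero the source — replace V1 by a short circuit (node 2 merges into node 0) — and find the resistance seen between A (node 1) and B (node 3).
Reduce the network between node 1 (A) and node 3 (B) by series/parallel combination:
  Rp1 = R1 ‖ R2 (parallel, both between nodes 0 and 1) = 1/(1/13000 + 1/82000) = 11220 Ω
  Rp2 = R3 ‖ R4 (parallel, both between nodes 0 and 3) = 1/(1/1.8 + 1/39) = 1.721 Ω
  Rs1 = Rp1 + Rp2 (series, joined only at node 0) = 11220 + 1.721 = 11220 Ω
  Rp3 = R5 ‖ Rs1 (parallel, both between nodes 1 and 3) = 1/(1/51 + 1/11220) = 50.77 Ω
R_th = 50.77 Ω

Final answer: V_th = -0.004195 V, R_th = 50.77 Ω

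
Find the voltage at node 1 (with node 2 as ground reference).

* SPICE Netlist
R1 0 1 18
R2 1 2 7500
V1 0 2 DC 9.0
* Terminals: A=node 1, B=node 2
Nodal analysis, taking node 2 as the 0 V reference.
Source V1 fixes V_0 = 9 V.
KCL at each unknown node (sum of currents leaving = 0; resistances in Ω):
  Node 1: (V_1 - 9)/18 + (V_1 - 0)/7500 = 0
Collecting terms: 0.05569 × V_1 = 0.5  =>  V_1 = 8.978 V
The requested potential is V_1 = 8.978 V.

Final answer: V_1 = 8.978 V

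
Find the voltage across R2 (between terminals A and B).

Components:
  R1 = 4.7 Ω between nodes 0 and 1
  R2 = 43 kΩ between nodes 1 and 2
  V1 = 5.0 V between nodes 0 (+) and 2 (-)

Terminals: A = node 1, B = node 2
R1 and R2 are in series across V1 (node 0 → node 1 → node 2), and the output A–B is taken across R2, so this is a voltage divider.
Series current: I = V1/(R1 + R2) = 5/(4.7 + 43000) = 5/43000 = 0.0001163 A
V_R2 = I × R2 = V1 × R2/(R1 + R2) = 5 × 43000/43000 = 4.999 V

Final answer: 4.999 V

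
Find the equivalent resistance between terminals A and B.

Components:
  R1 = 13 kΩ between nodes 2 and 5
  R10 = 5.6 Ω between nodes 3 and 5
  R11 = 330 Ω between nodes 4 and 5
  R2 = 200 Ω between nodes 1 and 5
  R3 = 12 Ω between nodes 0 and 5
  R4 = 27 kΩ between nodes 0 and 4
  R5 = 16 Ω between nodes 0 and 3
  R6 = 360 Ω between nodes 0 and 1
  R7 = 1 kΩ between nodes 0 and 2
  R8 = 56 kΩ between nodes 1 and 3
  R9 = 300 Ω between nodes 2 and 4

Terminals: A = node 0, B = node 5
The network is not a plain series/parallel combination. Inject a 1 A test current into terminal A (node 0) and return it from terminal B (node 5); then R_eq = V_A / (1 A).
Nodal analysis, taking node 5 as the 0 V reference.
Current source I_test pushes 1 A into node 0 and draws it out of node 5.
KCL at each unknown node (sum of currents leaving = 0; resistances in Ω):
  Node 0: (V_0 - 0)/12 + (V_0 - V_4)/27000 + (V_0 - V_3)/16 + (V_0 - V_1)/360 + (V_0 - V_2)/1000 - 1 = 0
  Node 1: (V_1 - V_0)/360 + (V_1 - 0)/200 + (V_1 - V_3)/56000 = 0
  Node 2: (V_2 - V_0)/1000 + (V_2 - 0)/13000 + (V_2 - V_4)/300 = 0
  Node 3: (V_3 - V_0)/16 + (V_3 - V_1)/56000 + (V_3 - 0)/5.6 = 0
  Node 4: (V_4 - V_0)/27000 + (V_4 - V_2)/300 + (V_4 - 0)/330 = 0
Collecting terms (coefficients in siemens):
  0.1496·V_0 - 0.002778·V_1 - 0.001·V_2 - 0.0625·V_3 - 0.00003704·V_4 = 1
  0.007796·V_1 - 0.002778·V_0 - 0.00001786·V_3 = 0
  0.00441·V_2 - 0.001·V_0 - 0.003333·V_4 = 0
  0.2411·V_3 - 0.0625·V_0 - 0.00001786·V_1 = 0
  0.006401·V_4 - 0.00003704·V_0 - 0.003333·V_2 = 0
Solving these 5 simultaneous equations (Gaussian elimination) gives:
  V_0 = 7.572 V, V_1 = 2.703 V, V_2 = 2.886 V, V_3 = 1.963 V
  V_4 = 1.547 V
R_eq = V_0 / 1 A = 7.572 Ω

Final answer: 7.572 Ω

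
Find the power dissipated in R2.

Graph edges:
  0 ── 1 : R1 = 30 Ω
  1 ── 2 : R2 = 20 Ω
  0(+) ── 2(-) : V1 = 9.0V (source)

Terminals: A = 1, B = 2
Nodal analysis, taking node 2 as the 0 V reference.
Source V1 fixes V_0 = 9 V.
KCL at each unknown node (sum of currents leaving = 0; resistances in Ω):
  Node 1: (V_1 - 9)/30 + (V_1 - 0)/20 = 0
Collecting terms: 0.08333 × V_1 = 0.3  =>  V_1 = 3.6 V
I_R2 = (V_1 - V_2)/R2 = (3.6 - 0)/20 = 0.18 A
P_R2 = I_R2² × R2 = (0.18)² × 20 = 0.648 W

Final answer: 0.648 W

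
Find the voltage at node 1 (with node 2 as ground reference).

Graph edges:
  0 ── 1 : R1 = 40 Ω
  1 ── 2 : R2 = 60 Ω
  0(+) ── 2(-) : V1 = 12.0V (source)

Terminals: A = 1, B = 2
Nodal analysis, taking node 2 as the 0 V reference.
Source V1 fixes V_0 = 12 V.
KCL at each unknown node (sum of currents leaving = 0; resistances in Ω):
  Node 1: (V_1 - 12)/40 + (V_1 - 0)/60 = 0
Collecting terms: 0.04167 × V_1 = 0.3  =>  V_1 = 7.2 V
The requested potential is V_1 = 7.2 V.

Final answer: V_1 = 7.2 V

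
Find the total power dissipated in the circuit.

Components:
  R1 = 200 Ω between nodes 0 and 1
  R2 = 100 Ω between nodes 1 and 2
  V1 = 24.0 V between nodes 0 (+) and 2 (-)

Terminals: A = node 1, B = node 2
Nodal analysis, taking node 2 as the 0 V reference.
Source V1 fixes V_0 = 24 V.
KCL at each unknown node (sum of currents leaving = 0; resistances in Ω):
  Node 1: (V_1 - 24)/200 + (V_1 - 0)/100 = 0
Collecting terms: 0.015 × V_1 = 0.12  =>  V_1 = 8 V
Power in each resistor, P = (ΔV)²/R:
  P_R1 = (24 - 8)²/200 = 1.28 W
  P_R2 = (8 - 0)²/100 = 0.64 W
P_total = P_R1 + P_R2 = 1.92 W

Final answer: 1.92 W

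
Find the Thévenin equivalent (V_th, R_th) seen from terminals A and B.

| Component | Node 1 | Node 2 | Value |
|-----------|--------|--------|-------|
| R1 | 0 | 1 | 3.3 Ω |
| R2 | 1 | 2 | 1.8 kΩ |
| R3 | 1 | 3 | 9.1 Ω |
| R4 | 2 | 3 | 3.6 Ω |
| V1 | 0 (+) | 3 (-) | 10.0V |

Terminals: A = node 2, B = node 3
Step 1 — V_th is the open-circuit voltage V_A - V_B (nothing connected across the terminals).
Nodal analysis, taking node 3 as the 0 V reference.
Source V1 fixes V_0 = 10 V.
KCL at each unknown node (sum of currents leaving = 0; resistances in Ω):
  Node 1: (V_1 - 10)/3.3 + (V_1 - V_2)/1800 + (V_1 - 0)/9.1 = 0
  Node 2: (V_2 - V_1)/1800 + (V_2 - 0)/3.6 = 0
Collecting terms (coefficients in siemens):
  0.4135·V_1 - 0.0005556·V_2 = 3.03
  0.2783·V_2 - 0.0005556·V_1 = 0
Determinant D = (0.4135)(0.2783) - (-0.0005556)(-0.0005556) = 0.1151
V_1 = [(3.03)(0.2783) - (-0.0005556)(0)]/D = 7.329 V
V_2 = [(0.4135)(0) - (3.03)(-0.0005556)]/D = 0.01463 V
V_th = V_2 - V_3 = 0.01463 - 0 = 0.01463 V
Step 2 — R_th: zero the source — replace V1 by a short circuit (node 3 merges into node 0) — and find the resistance seen between A (node 2) and B (node 0).
Reduce the network between node 2 (A) and node 0 (B) by series/parallel combination:
  Rp1 = R1 ‖ R3 (parallel, both between nodes 0 and 1) = 1/(1/3.3 + 1/9.1) = 2.422 Ω
  Rs1 = R2 + Rp1 (series, joined only at node 1) = 1800 + 2.422 = 1802 Ω
  Rp2 = R4 ‖ Rs1 (parallel, both between nodes 0 and 2) = 1/(1/3.6 + 1/1802) = 3.593 Ω
R_th = 3.593 Ω

Final answer: V_th = 0.01463 V, R_th = 3.593 Ω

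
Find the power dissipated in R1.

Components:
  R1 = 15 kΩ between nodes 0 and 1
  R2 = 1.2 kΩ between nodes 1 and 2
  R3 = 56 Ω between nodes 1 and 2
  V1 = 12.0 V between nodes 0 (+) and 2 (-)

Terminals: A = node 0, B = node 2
Nodal analysis, taking node 2 as the 0 V reference.
Source V1 fixes V_0 = 12 V.
KCL at each unknown node (sum of currents leaving = 0; resistances in Ω):
  Node 1: (V_1 - 12)/15000 + (V_1 - 0)/1200 + (V_1 - 0)/56 = 0
Collecting terms: 0.01876 × V_1 = 0.0008  =>  V_1 = 0.04265 V
I_R1 = (V_0 - V_1)/R1 = (12 - 0.04265)/15000 = 0.0007972 A
P_R1 = I_R1² × R1 = (0.0007972)² × 15000 = 0.009532 W

Final answer: 0.009532 W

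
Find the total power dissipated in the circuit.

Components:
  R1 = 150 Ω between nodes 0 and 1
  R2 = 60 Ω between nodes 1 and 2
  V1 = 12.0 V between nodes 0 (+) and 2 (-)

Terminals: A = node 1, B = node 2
Nodal analysis, taking node 2 as the 0 V reference.
Source V1 fixes V_0 = 12 V.
KCL at each unknown node (sum of currents leaving = 0; resistances in Ω):
  Node 1: (V_1 - 12)/150 + (V_1 - 0)/60 = 0
Collecting terms: 0.02333 × V_1 = 0.08  =>  V_1 = 3.429 V
Power in each resistor, P = (ΔV)²/R:
  P_R1 = (12 - 3.429)²/150 = 0.4898 W
  P_R2 = (3.429 - 0)²/60 = 0.1959 W
P_total = P_R1 + P_R2 = 0.6857 W

Final answer: 0.6857 W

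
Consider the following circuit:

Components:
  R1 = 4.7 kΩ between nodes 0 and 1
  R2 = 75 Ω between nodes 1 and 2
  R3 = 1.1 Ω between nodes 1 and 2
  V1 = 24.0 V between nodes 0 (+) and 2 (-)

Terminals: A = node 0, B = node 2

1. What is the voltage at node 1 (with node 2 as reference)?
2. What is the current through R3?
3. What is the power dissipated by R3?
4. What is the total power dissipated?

Nodal analysis, taking node 2 as the 0 V reference.
Source V1 fixes V_0 = 24 V.
KCL at each unknown node (sum of currents leaving = 0; resistances in Ω):
  Node 1: (V_1 - 24)/4700 + (V_1 - 0)/75 + (V_1 - 0)/1.1 = 0
Collecting terms: 0.9226 × V_1 = 0.005106  =>  V_1 = 0.005535 V
Part 1:
  Read off the nodal solution: V_1 = 0.005535 V
Part 2:
  I_R3 = (V_1 - V_2)/R3 = (0.005535 - 0)/1.1 = 0.005031 A
  Magnitude: I_R3 = 0.005031 A
Part 3:
  I_R3 = (V_1 - V_2)/R3 = (0.005535 - 0)/1.1 = 0.005031 A
  P_R3 = I_R3² × R3 = (0.005031)² × 1.1 = 0.00002785 W
Part 4:
  Power in each resistor, P = (ΔV)²/R:
    P_R1 = (24 - 0.005535)²/4700 = 0.1225 W
    P_R2 = (0.005535 - 0)²/75 = 0.0000004084 W
    P_R3 = (0.005535 - 0)²/1.1 = 0.00002785 W
  P_total = P_R1 + P_R2 + P_R3 = 0.1225 W

Final answers:
1. V_1 = 0.005535 V
2. I_R3 = 0.005031 A
3. P_R3 = 2.785e-05 W
4. P_total = 0.1225 W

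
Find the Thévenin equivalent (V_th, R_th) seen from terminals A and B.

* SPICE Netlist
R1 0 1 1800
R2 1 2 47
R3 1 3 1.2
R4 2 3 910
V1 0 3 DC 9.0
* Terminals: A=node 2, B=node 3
Step 1 — V_th is the open-circuit voltage V_A - V_B (nothing connected across the terminals).
Nodal analysis, taking node 3 as the 0 V reference.
Source V1 fixes V_0 = 9 V.
KCL at each unknown node (sum of currents leaving = 0; resistances in Ω):
  Node 1: (V_1 - 9)/1800 + (V_1 - V_2)/47 + (V_1 - 0)/1.2 = 0
  Node 2: (V_2 - V_1)/47 + (V_2 - 0)/910 = 0
Collecting terms (coefficients in siemens):
  0.8552·V_1 - 0.02128·V_2 = 0.005
  0.02238·V_2 - 0.02128·V_1 = 0
Determinant D = (0.8552)(0.02238) - (-0.02128)(-0.02128) = 0.01868
V_1 = [(0.005)(0.02238) - (-0.02128)(0)]/D = 0.005988 V
V_2 = [(0.8552)(0) - (0.005)(-0.02128)]/D = 0.005694 V
V_th = V_2 - V_3 = 0.005694 - 0 = 0.005694 V
Step 2 — R_th: zero the source — replace V1 by a short circuit (node 3 merges into node 0) — and find the resistance seen between A (node 2) and B (node 0).
Reduce the network between node 2 (A) and node 0 (B) by series/parallel combination:
  Rp1 = R1 ‖ R3 (parallel, both between nodes 0 and 1) = 1/(1/1800 + 1/1.2) = 1.199 Ω
  Rs1 = R2 + Rp1 (series, joined only at node 1) = 47 + 1.199 = 48.2 Ω
  Rp2 = R4 ‖ Rs1 (parallel, both between nodes 0 and 2) = 1/(1/910 + 1/48.2) = 45.77 Ω
R_th = 45.77 Ω

Final answer: V_th = 0.005694 V, R_th = 45.77 Ω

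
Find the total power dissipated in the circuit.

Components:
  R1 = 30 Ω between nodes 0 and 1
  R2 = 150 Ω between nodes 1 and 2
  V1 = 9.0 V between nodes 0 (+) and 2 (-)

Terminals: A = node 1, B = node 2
Nodal analysis, taking node 2 as the 0 V reference.
Source V1 fixes V_0 = 9 V.
KCL at each unknown node (sum of currents leaving = 0; resistances in Ω):
  Node 1: (V_1 - 9)/30 + (V_1 - 0)/150 = 0
Collecting terms: 0.04 × V_1 = 0.3  =>  V_1 = 7.5 V
Power in each resistor, P = (ΔV)²/R:
  P_R1 = (9 - 7.5)²/30 = 0.075 W
  P_R2 = (7.5 - 0)²/150 = 0.375 W
P_total = P_R1 + P_R2 = 0.45 W

Final answer: 0.45 W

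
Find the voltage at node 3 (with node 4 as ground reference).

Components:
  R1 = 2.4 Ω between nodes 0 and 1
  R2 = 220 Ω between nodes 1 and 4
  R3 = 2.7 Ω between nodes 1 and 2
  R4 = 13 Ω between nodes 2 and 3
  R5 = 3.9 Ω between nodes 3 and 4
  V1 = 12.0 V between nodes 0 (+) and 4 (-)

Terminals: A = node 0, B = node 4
Nodal analysis, taking node 4 as the 0 V reference.
Source V1 fixes V_0 = 12 V.
KCL at each unknown node (sum of currents leaving = 0; resistances in Ω):
  Node 1: (V_1 - 12)/2.4 + (V_1 - 0)/220 + (V_1 - V_2)/2.7 = 0
  Node 2: (V_2 - V_1)/2.7 + (V_2 - V_3)/13 = 0
  Node 3: (V_3 - V_2)/13 + (V_3 - 0)/3.9 = 0
Collecting terms (coefficients in siemens):
  0.7916·V_1 - 0.3704·V_2 = 5
  0.4473·V_2 - 0.3704·V_1 - 0.07692·V_3 = 0
  0.3333·V_3 - 0.07692·V_2 = 0
Solving these 3 simultaneous equations (Gaussian elimination) gives:
  V_1 = 10.59 V, V_2 = 9.129 V, V_3 = 2.107 V
The requested potential is V_3 = 2.107 V.

Final answer: V_3 = 2.107 V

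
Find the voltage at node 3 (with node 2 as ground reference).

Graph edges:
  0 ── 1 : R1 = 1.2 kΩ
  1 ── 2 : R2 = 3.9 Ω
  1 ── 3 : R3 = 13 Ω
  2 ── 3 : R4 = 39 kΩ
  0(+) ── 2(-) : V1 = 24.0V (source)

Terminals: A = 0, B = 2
Nodal analysis, taking node 2 as the 0 V reference.
Source V1 fixes V_0 = 24 V.
KCL at each unknown node (sum of currents leaving = 0; resistances in Ω):
  Node 1: (V_1 - 24)/1200 + (V_1 - 0)/3.9 + (V_1 - V_3)/13 = 0
  Node 3: (V_3 - V_1)/13 + (V_3 - 0)/39000 = 0
Collecting terms (coefficients in siemens):
  0.3342·V_1 - 0.07692·V_3 = 0.02
  0.07695·V_3 - 0.07692·V_1 = 0
Determinant D = (0.3342)(0.07695) - (-0.07692)(-0.07692) = 0.0198
V_1 = [(0.02)(0.07695) - (-0.07692)(0)]/D = 0.07774 V
V_3 = [(0.3342)(0) - (0.02)(-0.07692)]/D = 0.07771 V
The requested potential is V_3 = 0.07771 V.

Final answer: V_3 = 0.07771 V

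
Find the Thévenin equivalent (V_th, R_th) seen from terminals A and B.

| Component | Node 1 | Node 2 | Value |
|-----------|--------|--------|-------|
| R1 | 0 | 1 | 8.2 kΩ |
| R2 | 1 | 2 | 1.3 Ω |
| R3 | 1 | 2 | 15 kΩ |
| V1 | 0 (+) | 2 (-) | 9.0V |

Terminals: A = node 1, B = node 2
Step 1 — V_th is the open-circuit voltage V_A - V_B (nothing connected across the terminals).
Nodal analysis, taking node 2 as the 0 V reference.
Source V1 fixes V_0 = 9 V.
KCL at each unknown node (sum of currents leaving = 0; resistances in Ω):
  Node 1: (V_1 - 9)/8200 + (V_1 - 0)/1.3 + (V_1 - 0)/15000 = 0
Collecting terms: 0.7694 × V_1 = 0.001098  =>  V_1 = 0.001426 V
V_th = V_1 - V_2 = 0.001426 - 0 = 0.001426 V
Step 2 — R_th: zero the source — replace V1 by a short circuit (node 2 merges into node 0) — and find the resistance seen between A (node 1) and B (node 0).
Reduce the network between node 1 (A) and node 0 (B) by series/parallel combination:
  Rp1 = R1 ‖ R2 ‖ R3 (parallel, all between nodes 0 and 1) = 1/(1/8200 + 1/1.3 + 1/15000) = 1.3 Ω
R_th = 1.3 Ω

Final answer: V_th = 0.001426 V, R_th = 1.3 Ω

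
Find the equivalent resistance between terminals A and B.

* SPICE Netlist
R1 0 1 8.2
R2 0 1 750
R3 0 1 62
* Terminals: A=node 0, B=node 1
Reduce the network between node 0 (A) and node 1 (B) by series/parallel combination:
  Rp1 = R1 ‖ R2 ‖ R3 (parallel, all between nodes 0 and 1) = 1/(1/8.2 + 1/750 + 1/62) = 7.173 Ω
R_eq = 7.173 Ω

Final answer: 7.173 Ω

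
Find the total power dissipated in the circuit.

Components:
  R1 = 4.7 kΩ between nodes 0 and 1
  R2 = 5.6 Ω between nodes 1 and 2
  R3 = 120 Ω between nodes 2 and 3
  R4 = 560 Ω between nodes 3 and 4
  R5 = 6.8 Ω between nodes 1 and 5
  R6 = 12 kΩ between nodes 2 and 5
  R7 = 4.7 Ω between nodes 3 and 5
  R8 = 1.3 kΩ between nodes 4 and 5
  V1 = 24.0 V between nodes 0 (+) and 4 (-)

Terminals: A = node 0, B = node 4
Nodal analysis, taking node 4 as the 0 V reference.
Source V1 fixes V_0 = 24 V.
KCL at each unknown node (sum of currents leaving = 0; resistances in Ω):
  Node 1: (V_1 - 24)/4700 + (V_1 - V_2)/5.6 + (V_1 - V_5)/6.8 = 0
  Node 2: (V_2 - V_1)/5.6 + (V_2 - V_3)/120 + (V_2 - V_5)/12000 = 0
  Node 3: (V_3 - V_2)/120 + (V_3 - 0)/560 + (V_3 - V_5)/4.7 = 0
  Node 5: (V_5 - V_1)/6.8 + (V_5 - V_2)/12000 + (V_5 - V_3)/4.7 + (V_5 - 0)/1300 = 0
Collecting terms (coefficients in siemens):
  0.3258·V_1 - 0.1786·V_2 - 0.1471·V_5 = 0.005106
  0.187·V_2 - 0.1786·V_1 - 0.008333·V_3 - 0.00008333·V_5 = 0
  0.2229·V_3 - 0.008333·V_2 - 0.2128·V_5 = 0
  0.3607·V_5 - 0.1471·V_1 - 0.00008333·V_2 - 0.2128·V_3 = 0
Solving these 4 simultaneous equations (Gaussian elimination) gives:
  V_1 = 1.881 V, V_2 = 1.879 V, V_3 = 1.838 V, V_5 = 1.852 V
Power in each resistor, P = (ΔV)²/R:
  P_R1 = (24 - 1.881)²/4700 = 0.1041 W
  P_R2 = (1.881 - 1.879)²/5.6 = 0.0000006783 W
  P_R3 = (1.879 - 1.838)²/120 = 0.00001434 W
  P_R4 = (1.838 - 0)²/560 = 0.006031 W
  P_R5 = (1.881 - 1.852)²/6.8 = 0.0001292 W
  P_R6 = (1.879 - 1.852)²/12000 = 0.00000006388 W
  P_R7 = (1.838 - 1.852)²/4.7 = 0.00004052 W
  P_R8 = (0 - 1.852)²/1300 = 0.002637 W
P_total = P_R1 + P_R2 + P_R3 + P_R4 + P_R5 + P_R6 + P_R7 + P_R8 = 0.1129 W

Final answer: 0.1129 W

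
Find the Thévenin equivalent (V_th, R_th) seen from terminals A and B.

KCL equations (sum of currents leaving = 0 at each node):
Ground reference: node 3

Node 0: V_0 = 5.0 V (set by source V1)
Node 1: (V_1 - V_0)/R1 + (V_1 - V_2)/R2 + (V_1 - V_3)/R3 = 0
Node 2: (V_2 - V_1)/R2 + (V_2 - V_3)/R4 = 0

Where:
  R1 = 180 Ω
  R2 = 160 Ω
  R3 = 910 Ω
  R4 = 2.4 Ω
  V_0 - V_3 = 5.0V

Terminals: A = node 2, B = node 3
Step 1 — V_th is the open-circuit voltage V_A - V_B (nothing connected across the terminals).
Nodal analysis, taking node 3 as the 0 V reference.
Source V1 fixes V_0 = 5 V.
KCL at each unknown node (sum of currents leaving = 0; resistances in Ω):
  Node 1: (V_1 - 5)/180 + (V_1 - V_2)/160 + (V_1 - 0)/910 = 0
  Node 2: (V_2 - V_1)/160 + (V_2 - 0)/2.4 = 0
Collecting terms (coefficients in siemens):
  0.0129·V_1 - 0.00625·V_2 = 0.02778
  0.4229·V_2 - 0.00625·V_1 = 0
Determinant D = (0.0129)(0.4229) - (-0.00625)(-0.00625) = 0.005418
V_1 = [(0.02778)(0.4229) - (-0.00625)(0)]/D = 2.168 V
V_2 = [(0.0129)(0) - (0.02778)(-0.00625)]/D = 0.03204 V
V_th = V_2 - V_3 = 0.03204 - 0 = 0.03204 V
Step 2 — R_th: zero the source — replace V1 by a short circuit (node 3 merges into node 0) — and find the resistance seen between A (node 2) and B (node 0).
Reduce the network between node 2 (A) and node 0 (B) by series/parallel combination:
  Rp1 = R1 ‖ R3 (parallel, both between nodes 0 and 1) = 1/(1/180 + 1/910) = 150.3 Ω
  Rs1 = R2 + Rp1 (series, joined only at node 1) = 160 + 150.3 = 310.3 Ω
  Rp2 = R4 ‖ Rs1 (parallel, both between nodes 0 and 2) = 1/(1/2.4 + 1/310.3) = 2.382 Ω
R_th = 2.382 Ω

Final answer: V_th = 0.03204 V, R_th = 2.382 Ω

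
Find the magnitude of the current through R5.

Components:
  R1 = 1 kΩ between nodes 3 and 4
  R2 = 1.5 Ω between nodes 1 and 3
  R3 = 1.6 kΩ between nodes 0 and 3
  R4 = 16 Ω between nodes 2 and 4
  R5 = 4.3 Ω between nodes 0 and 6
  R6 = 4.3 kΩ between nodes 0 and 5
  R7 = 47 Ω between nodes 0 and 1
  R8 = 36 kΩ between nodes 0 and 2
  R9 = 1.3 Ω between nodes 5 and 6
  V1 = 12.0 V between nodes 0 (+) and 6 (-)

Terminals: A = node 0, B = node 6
Nodal analysis, taking node 6 as the 0 V reference.
Source V1 fixes V_0 = 12 V.
KCL at each unknown node (sum of currents leaving = 0; resistances in Ω):
  Node 1: (V_1 - V_3)/1.5 + (V_1 - 12)/47 = 0
  Node 2: (V_2 - V_4)/16 + (V_2 - 12)/36000 = 0
  Node 3: (V_3 - V_4)/1000 + (V_3 - V_1)/1.5 + (V_3 - 12)/1600 = 0
  Node 4: (V_4 - V_3)/1000 + (V_4 - V_2)/16 = 0
  Node 5: (V_5 - 12)/4300 + (V_5 - 0)/1.3 = 0
Collecting terms (coefficients in siemens):
  0.6879·V_1 - 0.6667·V_3 = 0.2553
  0.06253·V_2 - 0.0625·V_4 = 0.0003333
  0.6683·V_3 - 0.6667·V_1 - 0.001·V_4 = 0.0075
  0.0635·V_4 - 0.0625·V_2 - 0.001·V_3 = 0
  0.7695·V_5 = 0.002791
Solving these 5 simultaneous equations (Gaussian elimination) gives:
  V_1 = 12 V, V_2 = 12 V, V_3 = 12 V, V_4 = 12 V
  V_5 = 0.003627 V
I_R5 = (V_0 - V_6)/R5 = (12 - 0)/4.3 = 2.791 A
|I_R5| = 2.791 A

Final answer: |I_R5| = 2.791 A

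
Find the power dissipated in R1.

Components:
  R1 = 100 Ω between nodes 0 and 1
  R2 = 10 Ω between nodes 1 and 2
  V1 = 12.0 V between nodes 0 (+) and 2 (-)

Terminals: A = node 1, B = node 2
Nodal analysis, taking node 2 as the 0 V reference.
Source V1 fixes V_0 = 12 V.
KCL at each unknown node (sum of currents leaving = 0; resistances in Ω):
  Node 1: (V_1 - 12)/100 + (V_1 - 0)/10 = 0
Collecting terms: 0.11 × V_1 = 0.12  =>  V_1 = 1.091 V
I_R1 = (V_0 - V_1)/R1 = (12 - 1.091)/100 = 0.1091 A
P_R1 = I_R1² × R1 = (0.1091)² × 100 = 1.19 W

Final answer: 1.19 W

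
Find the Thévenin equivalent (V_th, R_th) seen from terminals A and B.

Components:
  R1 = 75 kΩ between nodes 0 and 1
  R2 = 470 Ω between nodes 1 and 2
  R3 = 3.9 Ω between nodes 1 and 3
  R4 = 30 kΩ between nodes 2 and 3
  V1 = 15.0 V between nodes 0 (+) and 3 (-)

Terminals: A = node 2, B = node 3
Step 1 — V_th is the open-circuit voltage V_A - V_B (nothing connected across the terminals).
Nodal analysis, taking node 3 as the 0 V reference.
Source V1 fixes V_0 = 15 V.
KCL at each unknown node (sum of currents leaving = 0; resistances in Ω):
  Node 1: (V_1 - 15)/75000 + (V_1 - V_2)/470 + (V_1 - 0)/3.9 = 0
  Node 2: (V_2 - V_1)/470 + (V_2 - 0)/30000 = 0
Collecting terms (coefficients in siemens):
  0.2586·V_1 - 0.002128·V_2 = 0.0002
  0.002161·V_2 - 0.002128·V_1 = 0
Determinant D = (0.2586)(0.002161) - (-0.002128)(-0.002128) = 0.0005542
V_1 = [(0.0002)(0.002161) - (-0.002128)(0)]/D = 0.0007799 V
V_2 = [(0.2586)(0) - (0.0002)(-0.002128)]/D = 0.0007678 V
V_th = V_2 - V_3 = 0.0007678 - 0 = 0.0007678 V
Step 2 — R_th: zero the source — replace V1 by a short circuit (node 3 merges into node 0) — and find the resistance seen between A (node 2) and B (node 0).
Reduce the network between node 2 (A) and node 0 (B) by series/parallel combination:
  Rp1 = R1 ‖ R3 (parallel, both between nodes 0 and 1) = 1/(1/75000 + 1/3.9) = 3.9 Ω
  Rs1 = R2 + Rp1 (series, joined only at node 1) = 470 + 3.9 = 473.9 Ω
  Rp2 = R4 ‖ Rs1 (parallel, both between nodes 0 and 2) = 1/(1/30000 + 1/473.9) = 466.5 Ω
R_th = 466.5 Ω

Final answer: V_th = 0.0007678 V, R_th = 466.5 Ω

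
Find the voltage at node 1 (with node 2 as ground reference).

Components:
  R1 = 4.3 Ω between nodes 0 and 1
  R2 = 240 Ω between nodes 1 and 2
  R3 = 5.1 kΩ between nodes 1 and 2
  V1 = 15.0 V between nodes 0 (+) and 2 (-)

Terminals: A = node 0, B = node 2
Nodal analysis, taking node 2 as the 0 V reference.
Source V1 fixes V_0 = 15 V.
KCL at each unknown node (sum of currents leaving = 0; resistances in Ω):
  Node 1: (V_1 - 15)/4.3 + (V_1 - 0)/240 + (V_1 - 0)/5100 = 0
Collecting terms: 0.2369 × V_1 = 3.488  =>  V_1 = 14.72 V
The requested potential is V_1 = 14.72 V.

Final answer: V_1 = 14.72 V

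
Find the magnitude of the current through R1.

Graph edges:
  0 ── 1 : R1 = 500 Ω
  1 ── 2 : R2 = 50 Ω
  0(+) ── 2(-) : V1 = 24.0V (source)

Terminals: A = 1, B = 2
Nodal analysis, taking node 2 as the 0 V reference.
Source V1 fixes V_0 = 24 V.
KCL at each unknown node (sum of currents leaving = 0; resistances in Ω):
  Node 1: (V_1 - 24)/500 + (V_1 - 0)/50 = 0
Collecting terms: 0.022 × V_1 = 0.048  =>  V_1 = 2.182 V
I_R1 = (V_0 - V_1)/R1 = (24 - 2.182)/500 = 0.04364 A
|I_R1| = 0.04364 A

Final answer: |I_R1| = 0.04364 A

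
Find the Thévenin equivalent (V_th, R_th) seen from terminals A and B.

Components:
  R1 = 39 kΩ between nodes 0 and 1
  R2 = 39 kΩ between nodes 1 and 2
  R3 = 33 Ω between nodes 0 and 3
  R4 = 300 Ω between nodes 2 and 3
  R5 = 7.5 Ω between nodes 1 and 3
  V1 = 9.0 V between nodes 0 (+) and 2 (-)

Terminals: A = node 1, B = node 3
Step 1 — V_th is the open-circuit voltage V_A - V_B (nothing connected across the terminals).
Nodal analysis, taking node 2 as the 0 V reference.
Source V1 fixes V_0 = 9 V.
KCL at each unknown node (sum of currents leaving = 0; resistances in Ω):
  Node 1: (V_1 - 9)/39000 + (V_1 - 0)/39000 + (V_1 - V_3)/7.5 = 0
  Node 3: (V_3 - 9)/33 + (V_3 - 0)/300 + (V_3 - V_1)/7.5 = 0
Collecting terms (coefficients in siemens):
  0.1334·V_1 - 0.1333·V_3 = 0.0002308
  0.167·V_3 - 0.1333·V_1 = 0.2727
Determinant D = (0.1334)(0.167) - (-0.1333)(-0.1333) = 0.004493
V_1 = [(0.0002308)(0.167) - (-0.1333)(0.2727)]/D = 8.101 V
V_3 = [(0.1334)(0.2727) - (0.0002308)(-0.1333)]/D = 8.103 V
V_th = V_1 - V_3 = 8.101 - 8.103 = -0.001385 V
Step 2 — R_th: zero the source — replace V1 by a short circuit (node 2 merges into node 0) — and find the resistance seen between A (node 1) and B (node 3).
Reduce the network between node 1 (A) and node 3 (B) by series/parallel combination:
  Rp1 = R1 ‖ R2 (parallel, both between nodes 0 and 1) = 1/(1/39000 + 1/39000) = 19500 Ω
  Rp2 = R3 ‖ R4 (parallel, both between nodes 0 and 3) = 1/(1/33 + 1/300) = 29.73 Ω
  Rs1 = Rp1 + Rp2 (series, joined only at node 0) = 19500 + 29.73 = 19530 Ω
  Rp3 = R5 ‖ Rs1 (parallel, both between nodes 1 and 3) = 1/(1/7.5 + 1/19530) = 7.497 Ω
R_th = 7.497 Ω

Final answer: V_th = -0.001385 V, R_th = 7.497 Ω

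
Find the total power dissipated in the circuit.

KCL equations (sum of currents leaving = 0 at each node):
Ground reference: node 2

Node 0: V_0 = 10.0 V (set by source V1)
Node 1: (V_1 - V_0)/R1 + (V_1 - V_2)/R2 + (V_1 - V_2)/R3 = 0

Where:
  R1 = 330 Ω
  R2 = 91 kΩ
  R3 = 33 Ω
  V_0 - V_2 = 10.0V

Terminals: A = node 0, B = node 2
Nodal analysis, taking node 2 as the 0 V reference.
Source V1 fixes V_0 = 10 V.
KCL at each unknown node (sum of currents leaving = 0; resistances in Ω):
  Node 1: (V_1 - 10)/330 + (V_1 - 0)/91000 + (V_1 - 0)/33 = 0
Collecting terms: 0.03334 × V_1 = 0.0303  =>  V_1 = 0.9088 V
Power in each resistor, P = (ΔV)²/R:
  P_R1 = (10 - 0.9088)²/330 = 0.2505 W
  P_R2 = (0.9088 - 0)²/91000 = 0.000009076 W
  P_R3 = (0.9088 - 0)²/33 = 0.02503 W
P_total = P_R1 + P_R2 + P_R3 = 0.2755 W

Final answer: 0.2755 W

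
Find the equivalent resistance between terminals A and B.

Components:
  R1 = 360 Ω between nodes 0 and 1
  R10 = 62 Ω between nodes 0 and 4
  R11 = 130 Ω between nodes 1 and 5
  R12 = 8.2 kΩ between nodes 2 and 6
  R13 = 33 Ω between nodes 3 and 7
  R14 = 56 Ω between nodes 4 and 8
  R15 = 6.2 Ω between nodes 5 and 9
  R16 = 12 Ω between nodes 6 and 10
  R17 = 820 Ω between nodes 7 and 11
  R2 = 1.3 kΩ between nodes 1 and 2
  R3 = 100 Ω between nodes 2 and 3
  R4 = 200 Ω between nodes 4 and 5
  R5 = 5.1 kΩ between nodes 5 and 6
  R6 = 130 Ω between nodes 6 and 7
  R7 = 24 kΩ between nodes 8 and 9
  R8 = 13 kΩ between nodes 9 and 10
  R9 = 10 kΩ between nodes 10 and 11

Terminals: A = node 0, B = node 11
The network is not a plain series/parallel combination. Inject a 1 A test current into terminal A (node 0) and return it from terminal B (node 11); then R_eq = V_A / (1 A).
Nodal analysis, taking node 11 as the 0 V reference.
Current source I_test pushes 1 A into node 0 and draws it out of node 11.
KCL at each unknown node (sum of currents leaving = 0; resistances in Ω):
  Node 0: (V_0 - V_1)/360 + (V_0 - V_4)/62 - 1 = 0
  Node 1: (V_1 - V_0)/360 + (V_1 - V_2)/1300 + (V_1 - V_5)/130 = 0
  Node 2: (V_2 - V_1)/1300 + (V_2 - V_3)/100 + (V_2 - V_6)/8200 = 0
  Node 3: (V_3 - V_2)/100 + (V_3 - V_7)/33 = 0
  Node 4: (V_4 - V_0)/62 + (V_4 - V_5)/200 + (V_4 - V_8)/56 = 0
  Node 5: (V_5 - V_1)/130 + (V_5 - V_4)/200 + (V_5 - V_6)/5100 + (V_5 - V_9)/6.2 = 0
  Node 6: (V_6 - V_2)/8200 + (V_6 - V_5)/5100 + (V_6 - V_7)/130 + (V_6 - V_10)/12 = 0
  Node 7: (V_7 - V_3)/33 + (V_7 - V_6)/130 + (V_7 - 0)/820 = 0
  Node 8: (V_8 - V_4)/56 + (V_8 - V_9)/24000 = 0
  Node 9: (V_9 - V_5)/6.2 + (V_9 - V_8)/24000 + (V_9 - V_10)/13000 = 0
  Node 10: (V_10 - V_6)/12 + (V_10 - V_9)/13000 + (V_10 - 0)/10000 = 0
Collecting terms (coefficients in siemens):
  0.01891·V_0 - 0.002778·V_1 - 0.01613·V_4 = 1
  0.01124·V_1 - 0.002778·V_0 - 0.0007692·V_2 - 0.007692·V_5 = 0
  0.01089·V_2 - 0.0007692·V_1 - 0.01·V_3 - 0.000122·V_6 = 0
  0.0403·V_3 - 0.01·V_2 - 0.0303·V_7 = 0
  0.03899·V_4 - 0.01613·V_0 - 0.005·V_5 - 0.01786·V_8 = 0
  0.1742·V_5 - 0.007692·V_1 - 0.005·V_4 - 0.0001961·V_6 - 0.1613·V_9 = 0
  0.09134·V_6 - 0.000122·V_2 - 0.0001961·V_5 - 0.007692·V_7 - 0.08333·V_10 = 0
  0.03921·V_7 - 0.0303·V_3 - 0.007692·V_6 = 0
  0.0179·V_8 - 0.01786·V_4 - 0.00004167·V_9 = 0
  0.1614·V_9 - 0.1613·V_5 - 0.00004167·V_8 - 0.00007692·V_10 = 0
  0.08351·V_10 - 0.08333·V_6 - 0.00007692·V_9 = 0
Solving these 11 simultaneous equations (Gaussian elimination) gives:
  V_0 = 1953 V, V_1 = 1784 V, V_2 = 850.2 V, V_3 = 779.2 V
  V_4 = 1921 V, V_5 = 1816 V, V_6 = 783.3 V, V_7 = 755.8 V
  V_8 = 1920 V, V_9 = 1815 V, V_10 = 783.3 V
R_eq = V_0 / 1 A = 1953 Ω = 1.953 kΩ

Final answer: 1.953 kΩ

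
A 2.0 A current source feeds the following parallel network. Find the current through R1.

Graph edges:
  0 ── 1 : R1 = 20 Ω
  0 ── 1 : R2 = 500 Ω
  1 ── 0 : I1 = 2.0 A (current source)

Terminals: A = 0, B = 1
All resistors sit directly between nodes 0 and 1, so they are in parallel and share one voltage V; the full source current 2 A splits among them.
1/R_par = 1/20 + 1/500 = 0.052 S  =>  R_par = 19.23 Ω
V = I × R_par = 2 × 19.23 = 38.46 V
I_R1 = V/R1 = 38.46/20 = 1.923 A

Final answer: 1.923 A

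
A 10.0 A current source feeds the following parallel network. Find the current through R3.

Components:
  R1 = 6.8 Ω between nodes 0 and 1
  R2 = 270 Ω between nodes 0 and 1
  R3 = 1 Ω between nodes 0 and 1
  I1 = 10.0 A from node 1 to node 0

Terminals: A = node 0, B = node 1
All resistors sit directly between nodes 0 and 1, so they are in parallel and share one voltage V; the full source current 10 A splits among them.
1/R_par = 1/6.8 + 1/270 + 1/1 = 1.151 S  =>  R_par = 0.869 Ω
V = I × R_par = 10 × 0.869 = 8.69 V
I_R3 = V/R3 = 8.69/1 = 8.69 A

Final answer: 8.69 A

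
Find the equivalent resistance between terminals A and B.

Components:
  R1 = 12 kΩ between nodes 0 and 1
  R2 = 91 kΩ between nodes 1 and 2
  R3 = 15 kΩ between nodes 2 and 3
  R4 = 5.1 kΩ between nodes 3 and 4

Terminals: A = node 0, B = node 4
Reduce the network between node 0 (A) and node 4 (B) by series/parallel combination:
  Rs1 = R1 + R2 (series, joined only at node 1) = 12000 + 91000 = 103000 Ω
  Rs2 = R3 + Rs1 (series, joined only at node 2) = 15000 + 103000 = 118000 Ω
  Rs3 = R4 + Rs2 (series, joined only at node 3) = 5100 + 118000 = 123100 Ω
R_eq = 123.1 kΩ

Final answer: 123.1 kΩ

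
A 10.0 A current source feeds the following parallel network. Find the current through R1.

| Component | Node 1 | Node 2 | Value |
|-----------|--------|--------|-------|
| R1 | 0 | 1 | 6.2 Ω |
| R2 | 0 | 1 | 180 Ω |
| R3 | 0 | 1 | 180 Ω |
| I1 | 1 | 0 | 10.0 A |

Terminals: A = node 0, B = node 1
All resistors sit directly between nodes 0 and 1, so they are in parallel and share one voltage V; the full source current 10 A splits among them.
1/R_par = 1/6.2 + 1/180 + 1/180 = 0.1724 S  =>  R_par = 5.8 Ω
V = I × R_par = 10 × 5.8 = 58 V
I_R1 = V/R1 = 58/6.2 = 9.356 A

Final answer: 9.356 A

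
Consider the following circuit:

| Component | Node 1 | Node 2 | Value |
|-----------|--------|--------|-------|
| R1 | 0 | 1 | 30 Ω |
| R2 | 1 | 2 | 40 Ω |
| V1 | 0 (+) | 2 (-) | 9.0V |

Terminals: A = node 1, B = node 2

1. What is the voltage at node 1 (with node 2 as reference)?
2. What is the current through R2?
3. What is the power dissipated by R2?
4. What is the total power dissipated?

Nodal analysis, taking node 2 as the 0 V reference.
Source V1 fixes V_0 = 9 V.
KCL at each unknown node (sum of currents leaving = 0; resistances in Ω):
  Node 1: (V_1 - 9)/30 + (V_1 - 0)/40 = 0
Collecting terms: 0.05833 × V_1 = 0.3  =>  V_1 = 5.143 V
Part 1:
  Read off the nodal solution: V_1 = 5.143 V
Part 2:
  I_R2 = (V_1 - V_2)/R2 = (5.143 - 0)/40 = 0.1286 A
  Magnitude: I_R2 = 0.1286 A
Part 3:
  I_R2 = (V_1 - V_2)/R2 = (5.143 - 0)/40 = 0.1286 A
  P_R2 = I_R2² × R2 = (0.1286)² × 40 = 0.6612 W
Part 4:
  Power in each resistor, P = (ΔV)²/R:
    P_R1 = (9 - 5.143)²/30 = 0.4959 W
    P_R2 = (5.143 - 0)²/40 = 0.6612 W
  P_total = P_R1 + P_R2 = 1.157 W

Final answers:
1. V_1 = 5.143 V
2. I_R2 = 0.1286 A
3. P_R2 = 0.6612 W
4. P_total = 1.157 W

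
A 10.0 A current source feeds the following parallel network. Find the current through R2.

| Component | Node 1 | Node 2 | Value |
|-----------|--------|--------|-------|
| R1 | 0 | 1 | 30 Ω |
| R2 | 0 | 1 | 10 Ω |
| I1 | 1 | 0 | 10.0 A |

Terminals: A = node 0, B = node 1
All resistors sit directly between nodes 0 and 1, so they are in parallel and share one voltage V; the full source current 10 A splits among them.
1/R_par = 1/30 + 1/10 = 0.1333 S  =>  R_par = 7.5 Ω
V = I × R_par = 10 × 7.5 = 75 V
I_R2 = V/R2 = 75/10 = 7.5 A

Final answer: 7.5 A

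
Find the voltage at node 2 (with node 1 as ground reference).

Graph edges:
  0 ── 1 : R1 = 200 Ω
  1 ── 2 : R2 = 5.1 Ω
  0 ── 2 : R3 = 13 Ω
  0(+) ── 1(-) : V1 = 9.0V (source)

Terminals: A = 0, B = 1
Nodal analysis, taking node 1 as the 0 V reference.
Source V1 fixes V_0 = 9 V.
KCL at each unknown node (sum of currents leaving = 0; resistances in Ω):
  Node 2: (V_2 - 0)/5.1 + (V_2 - 9)/13 = 0
Collecting terms: 0.273 × V_2 = 0.6923  =>  V_2 = 2.536 V
The requested potential is V_2 = 2.536 V.

Final answer: V_2 = 2.536 V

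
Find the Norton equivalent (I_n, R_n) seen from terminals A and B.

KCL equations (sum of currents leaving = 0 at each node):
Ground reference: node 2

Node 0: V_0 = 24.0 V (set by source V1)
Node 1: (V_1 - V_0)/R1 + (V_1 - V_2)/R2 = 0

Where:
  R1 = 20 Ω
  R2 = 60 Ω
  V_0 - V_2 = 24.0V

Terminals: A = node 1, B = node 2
Find the Thévenin equivalent first; then I_n = V_th/R_th and R_n = R_th.
Step 1 — V_th is the open-circuit voltage V_A - V_B (nothing connected across the terminals).
Nodal analysis, taking node 2 as the 0 V reference.
Source V1 fixes V_0 = 24 V.
KCL at each unknown node (sum of currents leaving = 0; resistances in Ω):
  Node 1: (V_1 - 24)/20 + (V_1 - 0)/60 = 0
Collecting terms: 0.06667 × V_1 = 1.2  =>  V_1 = 18 V
V_th = V_1 - V_2 = 18 - 0 = 18 V
Step 2 — R_th: zero the source — replace V1 by a short circuit (node 2 merges into node 0) — and find the resistance seen between A (node 1) and B (node 0).
Reduce the network between node 1 (A) and node 0 (B) by series/parallel combination:
  Rp1 = R1 ‖ R2 (parallel, both between nodes 0 and 1) = 1/(1/20 + 1/60) = 15 Ω
R_th = 15 Ω
I_n = V_th/R_th = 18/15 = 1.2 A, and R_n = R_th = 15 Ω

Final answer: I_n = 1.2 A, R_n = 15 Ω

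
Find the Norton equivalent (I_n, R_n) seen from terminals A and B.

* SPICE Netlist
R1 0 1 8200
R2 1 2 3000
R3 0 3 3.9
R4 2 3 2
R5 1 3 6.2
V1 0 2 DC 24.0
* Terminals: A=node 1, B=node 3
Find the Thévenin equivalent first; then I_n = V_th/R_th and R_n = R_th.
Step 1 — V_th is the open-circuit voltage V_A - V_B (nothing connected across the terminals).
Nodal analysis, taking node 2 as the 0 V reference.
Source V1 fixes V_0 = 24 V.
KCL at each unknown node (sum of currents leaving = 0; resistances in Ω):
  Node 1: (V_1 - 24)/8200 + (V_1 - 0)/3000 + (V_1 - V_3)/6.2 = 0
  Node 3: (V_3 - 24)/3.9 + (V_3 - 0)/2 + (V_3 - V_1)/6.2 = 0
Collecting terms (coefficients in siemens):
  0.1617·V_1 - 0.1613·V_3 = 0.002927
  0.9177·V_3 - 0.1613·V_1 = 6.154
Determinant D = (0.1617)(0.9177) - (-0.1613)(-0.1613) = 0.1224
V_1 = [(0.002927)(0.9177) - (-0.1613)(6.154)]/D = 8.13 V
V_3 = [(0.1617)(6.154) - (0.002927)(-0.1613)]/D = 8.135 V
V_th = V_1 - V_3 = 8.13 - 8.135 = -0.004802 V
Step 2 — R_th: zero the source — replace V1 by a short circuit (node 2 merges into node 0) — and find the resistance seen between A (node 1) and B (node 3).
Reduce the network between node 1 (A) and node 3 (B) by series/parallel combination:
  Rp1 = R1 ‖ R2 (parallel, both between nodes 0 and 1) = 1/(1/8200 + 1/3000) = 2196 Ω
  Rp2 = R3 ‖ R4 (parallel, both between nodes 0 and 3) = 1/(1/3.9 + 1/2) = 1.322 Ω
  Rs1 = Rp1 + Rp2 (series, joined only at node 0) = 2196 + 1.322 = 2198 Ω
  Rp3 = R5 ‖ Rs1 (parallel, both between nodes 1 and 3) = 1/(1/6.2 + 1/2198) = 6.183 Ω
R_th = 6.183 Ω
I_n = V_th/R_th = -0.004802/6.183 = -0.0007767 A, and R_n = R_th = 6.183 Ω

Final answer: I_n = -0.0007767 A, R_n = 6.183 Ω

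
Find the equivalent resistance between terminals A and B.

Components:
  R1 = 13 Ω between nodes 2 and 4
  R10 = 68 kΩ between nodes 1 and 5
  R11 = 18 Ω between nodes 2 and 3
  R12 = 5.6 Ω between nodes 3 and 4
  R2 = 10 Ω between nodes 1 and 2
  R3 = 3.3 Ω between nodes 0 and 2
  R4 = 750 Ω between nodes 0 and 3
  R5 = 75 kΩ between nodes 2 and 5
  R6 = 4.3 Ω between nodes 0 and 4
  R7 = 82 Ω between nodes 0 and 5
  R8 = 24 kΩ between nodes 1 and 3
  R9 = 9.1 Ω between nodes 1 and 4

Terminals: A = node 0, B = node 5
The network is not a plain series/parallel combination. Inject a 1 A test current into terminal A (node 0) and return it from terminal B (node 5); then R_eq = V_A / (1 A).
Nodal analysis, taking node 5 as the 0 V reference.
Current source I_test pushes 1 A into node 0 and draws it out of node 5.
KCL at each unknown node (sum of currents leaving = 0; resistances in Ω):
  Node 0: (V_0 - V_2)/3.3 + (V_0 - V_3)/750 + (V_0 - V_4)/4.3 + (V_0 - 0)/82 - 1 = 0
  Node 1: (V_1 - V_2)/10 + (V_1 - V_3)/24000 + (V_1 - V_4)/9.1 + (V_1 - 0)/68000 = 0
  Node 2: (V_2 - V_0)/3.3 + (V_2 - V_1)/10 + (V_2 - V_4)/13 + (V_2 - 0)/75000 + (V_2 - V_3)/18 = 0
  Node 3: (V_3 - V_0)/750 + (V_3 - V_1)/24000 + (V_3 - V_2)/18 + (V_3 - V_4)/5.6 = 0
  Node 4: (V_4 - V_0)/4.3 + (V_4 - V_1)/9.1 + (V_4 - V_2)/13 + (V_4 - V_3)/5.6 = 0
Collecting terms (coefficients in siemens):
  0.5491·V_0 - 0.303·V_2 - 0.001333·V_3 - 0.2326·V_4 = 1
  0.2099·V_1 - 0.1·V_2 - 0.00004167·V_3 - 0.1099·V_4 = 0
  0.5355·V_2 - 0.303·V_0 - 0.1·V_1 - 0.05556·V_3 - 0.07692·V_4 = 0
  0.2355·V_3 - 0.001333·V_0 - 0.00004167·V_1 - 0.05556·V_2 - 0.1786·V_4 = 0
  0.5979·V_4 - 0.2326·V_0 - 0.1099·V_1 - 0.07692·V_2 - 0.1786·V_3 = 0
Solving these 5 simultaneous equations (Gaussian elimination) gives:
  V_0 = 81.81 V, V_1 = 81.8 V, V_2 = 81.81 V, V_3 = 81.81 V
  V_4 = 81.81 V
R_eq = V_0 / 1 A = 81.81 Ω

Final answer: 81.81 Ω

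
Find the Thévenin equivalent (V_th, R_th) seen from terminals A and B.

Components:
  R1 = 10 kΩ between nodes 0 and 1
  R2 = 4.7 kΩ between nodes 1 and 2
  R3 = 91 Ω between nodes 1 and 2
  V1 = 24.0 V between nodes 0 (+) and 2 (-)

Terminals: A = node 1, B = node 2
Step 1 — V_th is the open-circuit voltage V_A - V_B (nothing connected across the terminals).
Nodal analysis, taking node 2 as the 0 V reference.
Source V1 fixes V_0 = 24 V.
KCL at each unknown node (sum of currents leaving = 0; resistances in Ω):
  Node 1: (V_1 - 24)/10000 + (V_1 - 0)/4700 + (V_1 - 0)/91 = 0
Collecting terms: 0.0113 × V_1 = 0.0024  =>  V_1 = 0.2124 V
V_th = V_1 - V_2 = 0.2124 - 0 = 0.2124 V
Step 2 — R_th: zero the source — replace V1 by a short circuit (node 2 merges into node 0) — and find the resistance seen between A (node 1) and B (node 0).
Reduce the network between node 1 (A) and node 0 (B) by series/parallel combination:
  Rp1 = R1 ‖ R2 ‖ R3 (parallel, all between nodes 0 and 1) = 1/(1/10000 + 1/4700 + 1/91) = 88.48 Ω
R_th = 88.48 Ω

Final answer: V_th = 0.2124 V, R_th = 88.48 Ω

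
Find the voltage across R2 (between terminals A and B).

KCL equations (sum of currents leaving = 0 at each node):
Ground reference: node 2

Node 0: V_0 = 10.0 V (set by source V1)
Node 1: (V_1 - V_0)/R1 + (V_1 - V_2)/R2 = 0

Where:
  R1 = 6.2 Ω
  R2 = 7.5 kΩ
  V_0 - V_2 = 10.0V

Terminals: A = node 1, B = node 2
R1 and R2 are in series across V1 (node 0 → node 1 → node 2), and the output A–B is taken across R2, so this is a voltage divider.
Series current: I = V1/(R1 + R2) = 10/(6.2 + 7500) = 10/7506 = 0.001332 A
V_R2 = I × R2 = V1 × R2/(R1 + R2) = 10 × 7500/7506 = 9.992 V

Final answer: 9.992 V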